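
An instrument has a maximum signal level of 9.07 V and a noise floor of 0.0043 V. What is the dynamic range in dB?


Dynamic range = 20 * log10(Vmax / Vnoise).
DR = 20 * log10(9.07 / 0.0043)
DR = 20 * log10(2109.3)
DR = 66.48 dB

66.48 dB


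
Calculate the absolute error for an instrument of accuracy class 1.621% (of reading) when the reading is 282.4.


Absolute error = (accuracy% / 100) * reading.
Error = (1.621 / 100) * 282.4
Error = 0.01621 * 282.4
Error = 4.5777

4.5777


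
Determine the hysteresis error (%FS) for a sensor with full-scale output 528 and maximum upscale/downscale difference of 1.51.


Hysteresis = (max difference / full scale) * 100%.
H = (1.51 / 528) * 100
H = 0.286 %FS

0.286 %FS


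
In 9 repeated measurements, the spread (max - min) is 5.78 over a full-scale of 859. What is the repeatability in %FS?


Repeatability = (spread / full scale) * 100%.
R = (5.78 / 859) * 100
R = 0.673 %FS

0.673 %FS


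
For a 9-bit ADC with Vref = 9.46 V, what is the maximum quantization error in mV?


The maximum quantization error is +/- LSB/2.
LSB = Vref / 2^n = 9.46 / 512 = 0.01847656 V
Max error = LSB / 2 = 0.01847656 / 2 = 0.00923828 V
Max error = 9.2383 mV

9.2383 mV


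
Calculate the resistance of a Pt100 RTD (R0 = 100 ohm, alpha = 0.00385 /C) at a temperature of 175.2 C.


The RTD equation: Rt = R0 * (1 + alpha * T).
Rt = 100 * (1 + 0.00385 * 175.2)
Rt = 100 * (1 + 0.67452)
Rt = 100 * 1.67452
Rt = 167.452 ohm

167.452 ohm


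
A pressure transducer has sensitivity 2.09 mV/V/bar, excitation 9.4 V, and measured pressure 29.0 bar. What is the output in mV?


Output = sensitivity * Vex * P.
Vout = 2.09 * 9.4 * 29.0
Vout = 19.646 * 29.0
Vout = 569.73 mV

569.73 mV


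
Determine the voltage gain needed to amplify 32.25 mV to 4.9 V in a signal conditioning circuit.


Gain = Vout / Vin (converting to same units).
G = 4.9 V / 32.25 mV
G = 4900.0 mV / 32.25 mV
G = 151.94

151.94


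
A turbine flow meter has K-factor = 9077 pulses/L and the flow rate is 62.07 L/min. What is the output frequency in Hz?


Frequency = K * Q / 60 (converting L/min to L/s).
f = 9077 * 62.07 / 60
f = 563409.39 / 60
f = 9390.16 Hz

9390.16 Hz


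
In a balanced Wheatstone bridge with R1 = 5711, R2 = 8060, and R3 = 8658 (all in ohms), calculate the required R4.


At balance: R1*R4 = R2*R3, so R4 = R2*R3/R1.
R4 = 8060 * 8658 / 5711
R4 = 69783480 / 5711
R4 = 12219.14 ohm

12219.14 ohm


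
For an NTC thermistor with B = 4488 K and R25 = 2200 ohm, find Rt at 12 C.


NTC thermistor equation: Rt = R25 * exp(B * (1/T - 1/T25)).
T in Kelvin: 285.15 K, T25 = 298.15 K
1/T - 1/T25 = 1/285.15 - 1/298.15 = 0.00015291
B * (1/T - 1/T25) = 4488 * 0.00015291 = 0.6863
Rt = 2200 * exp(0.6863) = 4369.8 ohm

4369.8 ohm


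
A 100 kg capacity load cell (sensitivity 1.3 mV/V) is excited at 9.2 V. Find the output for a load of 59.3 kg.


Vout = rated_output * Vex * (load / capacity).
Vout = 1.3 * 9.2 * (59.3 / 100)
Vout = 1.3 * 9.2 * 0.593
Vout = 7.092 mV

7.092 mV


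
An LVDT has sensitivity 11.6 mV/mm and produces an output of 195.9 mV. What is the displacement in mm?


Displacement = Vout / sensitivity.
d = 195.9 / 11.6
d = 16.888 mm

16.888 mm


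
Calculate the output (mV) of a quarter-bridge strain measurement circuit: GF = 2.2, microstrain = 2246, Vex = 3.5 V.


Quarter bridge output: Vout = (GF * epsilon * Vex) / 4.
Vout = (2.2 * 2246e-6 * 3.5) / 4
Vout = 0.0172942 / 4 V
Vout = 0.00432355 V = 4.3236 mV

4.3236 mV


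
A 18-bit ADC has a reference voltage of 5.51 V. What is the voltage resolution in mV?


The resolution (LSB) of an ADC is Vref / 2^n.
LSB = 5.51 / 2^18
LSB = 5.51 / 262144
LSB = 2.102e-05 V = 0.02101898 mV

0.02101898 mV


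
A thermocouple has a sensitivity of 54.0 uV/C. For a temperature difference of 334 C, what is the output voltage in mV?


The thermocouple output V = sensitivity * dT.
V = 54.0 uV/C * 334 C
V = 18036.0 uV
V = 18.036 mV

18.036 mV


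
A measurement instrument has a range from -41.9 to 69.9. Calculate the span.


Span = upper range - lower range.
Span = 69.9 - (-41.9)
Span = 111.8

111.8


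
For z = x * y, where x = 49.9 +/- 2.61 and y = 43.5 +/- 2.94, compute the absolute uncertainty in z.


For a product z = x*y, the relative uncertainty is:
uz/z = sqrt((ux/x)^2 + (uy/y)^2)
Relative uncertainties: ux/x = 2.61/49.9 = 0.052305
uy/y = 2.94/43.5 = 0.067586
z = 49.9 * 43.5 = 2170.7
uz = 2170.7 * sqrt(0.052305^2 + 0.067586^2) = 185.507

185.507


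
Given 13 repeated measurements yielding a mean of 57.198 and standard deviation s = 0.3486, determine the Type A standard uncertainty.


The standard uncertainty for Type A evaluation is u = s / sqrt(n).
u = 0.3486 / sqrt(13)
u = 0.3486 / 3.6056
u = 0.0967

0.0967


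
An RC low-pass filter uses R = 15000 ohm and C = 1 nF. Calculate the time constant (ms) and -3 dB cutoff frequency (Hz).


Time constant: tau = R * C.
tau = 15000 * 1.00e-09 = 1.5e-05 s
tau = 0.015 ms
Cutoff frequency: fc = 1 / (2*pi*R*C).
fc = 1 / (2*pi*1.5e-05) = 10610.33 Hz

tau = 0.015 ms, fc = 10610.33 Hz


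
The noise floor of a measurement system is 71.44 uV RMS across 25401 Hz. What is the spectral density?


Noise spectral density = Vrms / sqrt(BW).
NSD = 71.44 / sqrt(25401)
NSD = 71.44 / 159.3769
NSD = 0.4482 uV/sqrt(Hz)

0.4482 uV/sqrt(Hz)


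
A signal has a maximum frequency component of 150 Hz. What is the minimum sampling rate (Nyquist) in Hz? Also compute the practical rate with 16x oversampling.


By Nyquist theorem, fs_min = 2 * fmax.
fs_min = 2 * 150 = 300 Hz
Practical rate = 16 * fs_min = 16 * 300 = 4800 Hz

fs_min = 300 Hz, fs_practical = 4800 Hz


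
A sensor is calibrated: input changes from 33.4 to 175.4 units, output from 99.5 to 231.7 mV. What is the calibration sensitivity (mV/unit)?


Sensitivity = (y2 - y1) / (x2 - x1).
S = (231.7 - 99.5) / (175.4 - 33.4)
S = 132.2 / 142.0
S = 0.931 mV/unit

0.931 mV/unit


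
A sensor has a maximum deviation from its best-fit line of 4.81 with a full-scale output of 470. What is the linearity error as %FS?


Linearity error = (max deviation / full scale) * 100%.
Linearity = (4.81 / 470) * 100
Linearity = 1.023 %FS

1.023 %FS


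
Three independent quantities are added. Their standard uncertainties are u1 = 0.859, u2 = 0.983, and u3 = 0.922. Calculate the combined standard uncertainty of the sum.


For a sum of independent quantities, uc = sqrt(u1^2 + u2^2 + u3^2).
uc = sqrt(0.859^2 + 0.983^2 + 0.922^2)
uc = sqrt(0.737881 + 0.966289 + 0.850084)
uc = 1.5982

1.5982


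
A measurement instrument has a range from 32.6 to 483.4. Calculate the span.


Span = upper range - lower range.
Span = 483.4 - (32.6)
Span = 450.8

450.8


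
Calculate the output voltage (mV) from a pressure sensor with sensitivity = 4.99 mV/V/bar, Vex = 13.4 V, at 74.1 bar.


Output = sensitivity * Vex * P.
Vout = 4.99 * 13.4 * 74.1
Vout = 66.866 * 74.1
Vout = 4954.77 mV

4954.77 mV


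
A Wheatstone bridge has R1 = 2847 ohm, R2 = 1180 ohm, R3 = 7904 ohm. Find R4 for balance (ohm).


At balance: R1*R4 = R2*R3, so R4 = R2*R3/R1.
R4 = 1180 * 7904 / 2847
R4 = 9326720 / 2847
R4 = 3275.98 ohm

3275.98 ohm


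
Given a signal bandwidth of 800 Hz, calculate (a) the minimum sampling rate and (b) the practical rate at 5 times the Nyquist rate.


By Nyquist theorem, fs_min = 2 * fmax.
fs_min = 2 * 800 = 1600 Hz
Practical rate = 5 * fs_min = 5 * 1600 = 8000 Hz

fs_min = 1600 Hz, fs_practical = 8000 Hz


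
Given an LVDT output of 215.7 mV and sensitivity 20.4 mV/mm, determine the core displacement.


Displacement = Vout / sensitivity.
d = 215.7 / 20.4
d = 10.574 mm

10.574 mm


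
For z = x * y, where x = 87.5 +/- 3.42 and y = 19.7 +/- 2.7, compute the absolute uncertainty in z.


For a product z = x*y, the relative uncertainty is:
uz/z = sqrt((ux/x)^2 + (uy/y)^2)
Relative uncertainties: ux/x = 3.42/87.5 = 0.039086
uy/y = 2.7/19.7 = 0.137056
z = 87.5 * 19.7 = 1723.8
uz = 1723.8 * sqrt(0.039086^2 + 0.137056^2) = 245.669

245.669


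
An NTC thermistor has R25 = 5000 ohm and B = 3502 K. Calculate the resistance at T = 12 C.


NTC thermistor equation: Rt = R25 * exp(B * (1/T - 1/T25)).
T in Kelvin: 285.15 K, T25 = 298.15 K
1/T - 1/T25 = 1/285.15 - 1/298.15 = 0.00015291
B * (1/T - 1/T25) = 3502 * 0.00015291 = 0.5355
Rt = 5000 * exp(0.5355) = 8541.4 ohm

8541.4 ohm


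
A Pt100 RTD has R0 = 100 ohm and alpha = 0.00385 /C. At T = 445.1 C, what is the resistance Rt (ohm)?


The RTD equation: Rt = R0 * (1 + alpha * T).
Rt = 100 * (1 + 0.00385 * 445.1)
Rt = 100 * (1 + 1.713635)
Rt = 100 * 2.713635
Rt = 271.363 ohm

271.363 ohm


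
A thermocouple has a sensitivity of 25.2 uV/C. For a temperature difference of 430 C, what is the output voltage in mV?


The thermocouple output V = sensitivity * dT.
V = 25.2 uV/C * 430 C
V = 10836.0 uV
V = 10.836 mV

10.836 mV


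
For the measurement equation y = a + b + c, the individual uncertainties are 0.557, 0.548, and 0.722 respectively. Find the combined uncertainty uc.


For a sum of independent quantities, uc = sqrt(u1^2 + u2^2 + u3^2).
uc = sqrt(0.557^2 + 0.548^2 + 0.722^2)
uc = sqrt(0.310249 + 0.300304 + 0.521284)
uc = 1.0639

1.0639


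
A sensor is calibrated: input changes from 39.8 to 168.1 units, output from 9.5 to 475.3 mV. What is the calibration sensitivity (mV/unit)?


Sensitivity = (y2 - y1) / (x2 - x1).
S = (475.3 - 9.5) / (168.1 - 39.8)
S = 465.8 / 128.3
S = 3.6306 mV/unit

3.6306 mV/unit


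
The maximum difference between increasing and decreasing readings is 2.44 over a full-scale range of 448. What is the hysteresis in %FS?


Hysteresis = (max difference / full scale) * 100%.
H = (2.44 / 448) * 100
H = 0.545 %FS

0.545 %FS


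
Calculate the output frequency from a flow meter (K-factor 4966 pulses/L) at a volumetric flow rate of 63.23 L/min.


Frequency = K * Q / 60 (converting L/min to L/s).
f = 4966 * 63.23 / 60
f = 314000.18 / 60
f = 5233.34 Hz

5233.34 Hz


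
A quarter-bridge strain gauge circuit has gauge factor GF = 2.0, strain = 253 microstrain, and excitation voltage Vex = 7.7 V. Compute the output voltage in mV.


Quarter bridge output: Vout = (GF * epsilon * Vex) / 4.
Vout = (2.0 * 253e-6 * 7.7) / 4
Vout = 0.0038962 / 4 V
Vout = 0.00097405 V = 0.974 mV

0.974 mV


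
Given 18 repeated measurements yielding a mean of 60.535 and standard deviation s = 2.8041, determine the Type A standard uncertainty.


The standard uncertainty for Type A evaluation is u = s / sqrt(n).
u = 2.8041 / sqrt(18)
u = 2.8041 / 4.2426
u = 0.6609

0.6609


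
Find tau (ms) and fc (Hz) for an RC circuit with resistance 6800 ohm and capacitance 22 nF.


Time constant: tau = R * C.
tau = 6800 * 2.20e-08 = 0.0001496 s
tau = 0.1496 ms
Cutoff frequency: fc = 1 / (2*pi*R*C).
fc = 1 / (2*pi*0.0001496) = 1063.87 Hz

tau = 0.1496 ms, fc = 1063.87 Hz


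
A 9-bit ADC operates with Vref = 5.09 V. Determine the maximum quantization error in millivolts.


The maximum quantization error is +/- LSB/2.
LSB = Vref / 2^n = 5.09 / 512 = 0.00994141 V
Max error = LSB / 2 = 0.00994141 / 2 = 0.0049707 V
Max error = 4.9707 mV

4.9707 mV


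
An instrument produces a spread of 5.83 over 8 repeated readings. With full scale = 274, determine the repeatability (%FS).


Repeatability = (spread / full scale) * 100%.
R = (5.83 / 274) * 100
R = 2.128 %FS

2.128 %FS


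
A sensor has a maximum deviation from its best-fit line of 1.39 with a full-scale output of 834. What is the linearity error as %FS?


Linearity error = (max deviation / full scale) * 100%.
Linearity = (1.39 / 834) * 100
Linearity = 0.167 %FS

0.167 %FS


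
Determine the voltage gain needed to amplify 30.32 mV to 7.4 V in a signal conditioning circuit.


Gain = Vout / Vin (converting to same units).
G = 7.4 V / 30.32 mV
G = 7400.0 mV / 30.32 mV
G = 244.06

244.06


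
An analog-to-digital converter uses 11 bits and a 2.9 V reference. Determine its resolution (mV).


The resolution (LSB) of an ADC is Vref / 2^n.
LSB = 2.9 / 2^11
LSB = 2.9 / 2048
LSB = 0.00141602 V = 1.41601562 mV

1.41601562 mV


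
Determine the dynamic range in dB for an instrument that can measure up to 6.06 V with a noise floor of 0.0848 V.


Dynamic range = 20 * log10(Vmax / Vnoise).
DR = 20 * log10(6.06 / 0.0848)
DR = 20 * log10(71.46)
DR = 37.08 dB

37.08 dB


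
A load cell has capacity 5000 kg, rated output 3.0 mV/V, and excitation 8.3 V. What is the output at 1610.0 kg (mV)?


Vout = rated_output * Vex * (load / capacity).
Vout = 3.0 * 8.3 * (1610.0 / 5000)
Vout = 3.0 * 8.3 * 0.322
Vout = 8.018 mV

8.018 mV


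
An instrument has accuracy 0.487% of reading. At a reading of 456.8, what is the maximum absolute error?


Absolute error = (accuracy% / 100) * reading.
Error = (0.487 / 100) * 456.8
Error = 0.00487 * 456.8
Error = 2.2246

2.2246


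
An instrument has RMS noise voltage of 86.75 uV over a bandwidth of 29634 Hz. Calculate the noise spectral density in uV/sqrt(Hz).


Noise spectral density = Vrms / sqrt(BW).
NSD = 86.75 / sqrt(29634)
NSD = 86.75 / 172.1453
NSD = 0.5039 uV/sqrt(Hz)

0.5039 uV/sqrt(Hz)


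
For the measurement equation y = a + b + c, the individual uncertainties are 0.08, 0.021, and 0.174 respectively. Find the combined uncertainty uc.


For a sum of independent quantities, uc = sqrt(u1^2 + u2^2 + u3^2).
uc = sqrt(0.08^2 + 0.021^2 + 0.174^2)
uc = sqrt(0.0064 + 0.000441 + 0.030276)
uc = 0.1927

0.1927


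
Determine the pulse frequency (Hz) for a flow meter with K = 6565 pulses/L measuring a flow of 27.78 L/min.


Frequency = K * Q / 60 (converting L/min to L/s).
f = 6565 * 27.78 / 60
f = 182375.7 / 60
f = 3039.6 Hz

3039.6 Hz


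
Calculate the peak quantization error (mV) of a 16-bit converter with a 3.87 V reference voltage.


The maximum quantization error is +/- LSB/2.
LSB = Vref / 2^n = 3.87 / 65536 = 5.905e-05 V
Max error = LSB / 2 = 5.905e-05 / 2 = 2.953e-05 V
Max error = 0.0295 mV

0.0295 mV


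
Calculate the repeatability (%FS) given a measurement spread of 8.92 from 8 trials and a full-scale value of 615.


Repeatability = (spread / full scale) * 100%.
R = (8.92 / 615) * 100
R = 1.45 %FS

1.45 %FS


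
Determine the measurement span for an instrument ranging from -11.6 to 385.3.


Span = upper range - lower range.
Span = 385.3 - (-11.6)
Span = 396.9

396.9


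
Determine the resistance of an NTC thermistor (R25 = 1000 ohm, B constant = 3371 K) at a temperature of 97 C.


NTC thermistor equation: Rt = R25 * exp(B * (1/T - 1/T25)).
T in Kelvin: 370.15 K, T25 = 298.15 K
1/T - 1/T25 = 1/370.15 - 1/298.15 = -0.00065241
B * (1/T - 1/T25) = 3371 * -0.00065241 = -2.1993
Rt = 1000 * exp(-2.1993) = 110.9 ohm

110.9 ohm


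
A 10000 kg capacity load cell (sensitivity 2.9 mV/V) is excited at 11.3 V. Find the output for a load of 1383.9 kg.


Vout = rated_output * Vex * (load / capacity).
Vout = 2.9 * 11.3 * (1383.9 / 10000)
Vout = 2.9 * 11.3 * 0.13839
Vout = 4.535 mV

4.535 mV


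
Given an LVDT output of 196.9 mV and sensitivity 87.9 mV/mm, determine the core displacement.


Displacement = Vout / sensitivity.
d = 196.9 / 87.9
d = 2.24 mm

2.24 mm


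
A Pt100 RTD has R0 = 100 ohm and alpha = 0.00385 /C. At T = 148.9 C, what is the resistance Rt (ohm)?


The RTD equation: Rt = R0 * (1 + alpha * T).
Rt = 100 * (1 + 0.00385 * 148.9)
Rt = 100 * (1 + 0.573265)
Rt = 100 * 1.573265
Rt = 157.327 ohm

157.327 ohm


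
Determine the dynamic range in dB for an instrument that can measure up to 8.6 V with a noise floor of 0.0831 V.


Dynamic range = 20 * log10(Vmax / Vnoise).
DR = 20 * log10(8.6 / 0.0831)
DR = 20 * log10(103.49)
DR = 40.3 dB

40.3 dB


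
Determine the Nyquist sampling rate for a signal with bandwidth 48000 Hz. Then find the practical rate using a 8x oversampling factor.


By Nyquist theorem, fs_min = 2 * fmax.
fs_min = 2 * 48000 = 96000 Hz
Practical rate = 8 * fs_min = 8 * 96000 = 768000 Hz

fs_min = 96000 Hz, fs_practical = 768000 Hz


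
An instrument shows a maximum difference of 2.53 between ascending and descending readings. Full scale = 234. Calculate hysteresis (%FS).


Hysteresis = (max difference / full scale) * 100%.
H = (2.53 / 234) * 100
H = 1.081 %FS

1.081 %FS


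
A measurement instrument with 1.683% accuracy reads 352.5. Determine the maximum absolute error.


Absolute error = (accuracy% / 100) * reading.
Error = (1.683 / 100) * 352.5
Error = 0.01683 * 352.5
Error = 5.9326

5.9326


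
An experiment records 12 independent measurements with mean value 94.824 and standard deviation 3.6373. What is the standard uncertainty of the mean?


The standard uncertainty for Type A evaluation is u = s / sqrt(n).
u = 3.6373 / sqrt(12)
u = 3.6373 / 3.4641
u = 1.05

1.05


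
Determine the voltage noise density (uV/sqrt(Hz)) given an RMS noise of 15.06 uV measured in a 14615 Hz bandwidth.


Noise spectral density = Vrms / sqrt(BW).
NSD = 15.06 / sqrt(14615)
NSD = 15.06 / 120.8925
NSD = 0.1246 uV/sqrt(Hz)

0.1246 uV/sqrt(Hz)


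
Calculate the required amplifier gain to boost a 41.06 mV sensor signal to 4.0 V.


Gain = Vout / Vin (converting to same units).
G = 4.0 V / 41.06 mV
G = 4000.0 mV / 41.06 mV
G = 97.42

97.42


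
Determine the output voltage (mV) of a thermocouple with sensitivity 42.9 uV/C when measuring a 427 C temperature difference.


The thermocouple output V = sensitivity * dT.
V = 42.9 uV/C * 427 C
V = 18318.3 uV
V = 18.318 mV

18.318 mV


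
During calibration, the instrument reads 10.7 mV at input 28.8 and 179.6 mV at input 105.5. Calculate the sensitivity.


Sensitivity = (y2 - y1) / (x2 - x1).
S = (179.6 - 10.7) / (105.5 - 28.8)
S = 168.9 / 76.7
S = 2.2021 mV/unit

2.2021 mV/unit


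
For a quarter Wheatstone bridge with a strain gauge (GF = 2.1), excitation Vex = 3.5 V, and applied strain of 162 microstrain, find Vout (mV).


Quarter bridge output: Vout = (GF * epsilon * Vex) / 4.
Vout = (2.1 * 162e-6 * 3.5) / 4
Vout = 0.0011907 / 4 V
Vout = 0.00029767 V = 0.2977 mV

0.2977 mV


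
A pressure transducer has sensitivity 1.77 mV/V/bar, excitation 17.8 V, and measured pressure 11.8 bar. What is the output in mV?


Output = sensitivity * Vex * P.
Vout = 1.77 * 17.8 * 11.8
Vout = 31.506 * 11.8
Vout = 371.77 mV

371.77 mV


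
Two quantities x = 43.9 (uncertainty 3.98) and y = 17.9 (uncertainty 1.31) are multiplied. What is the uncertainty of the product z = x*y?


For a product z = x*y, the relative uncertainty is:
uz/z = sqrt((ux/x)^2 + (uy/y)^2)
Relative uncertainties: ux/x = 3.98/43.9 = 0.090661
uy/y = 1.31/17.9 = 0.073184
z = 43.9 * 17.9 = 785.8
uz = 785.8 * sqrt(0.090661^2 + 0.073184^2) = 91.557

91.557


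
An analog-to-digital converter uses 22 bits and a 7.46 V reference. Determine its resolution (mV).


The resolution (LSB) of an ADC is Vref / 2^n.
LSB = 7.46 / 2^22
LSB = 7.46 / 4194304
LSB = 1.78e-06 V = 0.0017786 mV

0.0017786 mV


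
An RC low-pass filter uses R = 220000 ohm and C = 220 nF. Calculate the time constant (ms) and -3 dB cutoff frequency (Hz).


Time constant: tau = R * C.
tau = 220000 * 2.20e-07 = 0.0484 s
tau = 48.4 ms
Cutoff frequency: fc = 1 / (2*pi*R*C).
fc = 1 / (2*pi*0.0484) = 3.29 Hz

tau = 48.4 ms, fc = 3.29 Hz


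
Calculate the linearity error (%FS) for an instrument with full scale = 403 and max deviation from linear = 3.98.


Linearity error = (max deviation / full scale) * 100%.
Linearity = (3.98 / 403) * 100
Linearity = 0.988 %FS

0.988 %FS


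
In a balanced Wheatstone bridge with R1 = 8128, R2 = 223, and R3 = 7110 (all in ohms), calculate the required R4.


At balance: R1*R4 = R2*R3, so R4 = R2*R3/R1.
R4 = 223 * 7110 / 8128
R4 = 1585530 / 8128
R4 = 195.07 ohm

195.07 ohm


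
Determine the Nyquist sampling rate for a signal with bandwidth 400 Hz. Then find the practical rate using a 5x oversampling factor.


By Nyquist theorem, fs_min = 2 * fmax.
fs_min = 2 * 400 = 800 Hz
Practical rate = 5 * fs_min = 5 * 800 = 4000 Hz

fs_min = 800 Hz, fs_practical = 4000 Hz


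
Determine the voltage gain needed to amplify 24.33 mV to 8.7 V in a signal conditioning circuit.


Gain = Vout / Vin (converting to same units).
G = 8.7 V / 24.33 mV
G = 8700.0 mV / 24.33 mV
G = 357.58

357.58


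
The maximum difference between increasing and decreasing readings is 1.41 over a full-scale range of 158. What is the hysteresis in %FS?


Hysteresis = (max difference / full scale) * 100%.
H = (1.41 / 158) * 100
H = 0.892 %FS

0.892 %FS


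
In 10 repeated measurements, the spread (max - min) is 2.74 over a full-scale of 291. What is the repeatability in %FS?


Repeatability = (spread / full scale) * 100%.
R = (2.74 / 291) * 100
R = 0.942 %FS

0.942 %FS


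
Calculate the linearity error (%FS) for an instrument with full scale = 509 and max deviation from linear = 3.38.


Linearity error = (max deviation / full scale) * 100%.
Linearity = (3.38 / 509) * 100
Linearity = 0.664 %FS

0.664 %FS


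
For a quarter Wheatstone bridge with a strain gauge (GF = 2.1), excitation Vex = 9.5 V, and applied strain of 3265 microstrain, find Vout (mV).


Quarter bridge output: Vout = (GF * epsilon * Vex) / 4.
Vout = (2.1 * 3265e-6 * 9.5) / 4
Vout = 0.06513675 / 4 V
Vout = 0.01628419 V = 16.2842 mV

16.2842 mV


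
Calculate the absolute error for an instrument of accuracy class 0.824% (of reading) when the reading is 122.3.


Absolute error = (accuracy% / 100) * reading.
Error = (0.824 / 100) * 122.3
Error = 0.00824 * 122.3
Error = 1.0078

1.0078


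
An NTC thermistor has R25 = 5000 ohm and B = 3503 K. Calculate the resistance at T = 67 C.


NTC thermistor equation: Rt = R25 * exp(B * (1/T - 1/T25)).
T in Kelvin: 340.15 K, T25 = 298.15 K
1/T - 1/T25 = 1/340.15 - 1/298.15 = -0.00041414
B * (1/T - 1/T25) = 3503 * -0.00041414 = -1.4507
Rt = 5000 * exp(-1.4507) = 1172.0 ohm

1172.0 ohm


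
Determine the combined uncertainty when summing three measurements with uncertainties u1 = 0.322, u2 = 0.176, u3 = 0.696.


For a sum of independent quantities, uc = sqrt(u1^2 + u2^2 + u3^2).
uc = sqrt(0.322^2 + 0.176^2 + 0.696^2)
uc = sqrt(0.103684 + 0.030976 + 0.484416)
uc = 0.7868

0.7868


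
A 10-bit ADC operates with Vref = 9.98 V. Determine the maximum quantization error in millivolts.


The maximum quantization error is +/- LSB/2.
LSB = Vref / 2^n = 9.98 / 1024 = 0.00974609 V
Max error = LSB / 2 = 0.00974609 / 2 = 0.00487305 V
Max error = 4.873 mV

4.873 mV


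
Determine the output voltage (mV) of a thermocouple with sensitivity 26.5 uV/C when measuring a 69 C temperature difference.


The thermocouple output V = sensitivity * dT.
V = 26.5 uV/C * 69 C
V = 1828.5 uV
V = 1.829 mV

1.829 mV


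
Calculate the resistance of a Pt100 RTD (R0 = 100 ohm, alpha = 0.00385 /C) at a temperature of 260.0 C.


The RTD equation: Rt = R0 * (1 + alpha * T).
Rt = 100 * (1 + 0.00385 * 260.0)
Rt = 100 * (1 + 1.001)
Rt = 100 * 2.001
Rt = 200.1 ohm

200.1 ohm


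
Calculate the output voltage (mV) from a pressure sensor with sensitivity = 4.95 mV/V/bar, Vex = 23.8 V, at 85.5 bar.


Output = sensitivity * Vex * P.
Vout = 4.95 * 23.8 * 85.5
Vout = 117.81 * 85.5
Vout = 10072.76 mV

10072.76 mV


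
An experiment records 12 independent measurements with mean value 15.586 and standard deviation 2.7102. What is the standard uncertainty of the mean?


The standard uncertainty for Type A evaluation is u = s / sqrt(n).
u = 2.7102 / sqrt(12)
u = 2.7102 / 3.4641
u = 0.7824

0.7824


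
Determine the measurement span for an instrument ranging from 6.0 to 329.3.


Span = upper range - lower range.
Span = 329.3 - (6.0)
Span = 323.3

323.3


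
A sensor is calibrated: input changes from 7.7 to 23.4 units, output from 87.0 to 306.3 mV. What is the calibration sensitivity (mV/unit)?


Sensitivity = (y2 - y1) / (x2 - x1).
S = (306.3 - 87.0) / (23.4 - 7.7)
S = 219.3 / 15.7
S = 13.9682 mV/unit

13.9682 mV/unit


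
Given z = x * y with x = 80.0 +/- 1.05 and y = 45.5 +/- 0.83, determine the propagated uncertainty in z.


For a product z = x*y, the relative uncertainty is:
uz/z = sqrt((ux/x)^2 + (uy/y)^2)
Relative uncertainties: ux/x = 1.05/80.0 = 0.013125
uy/y = 0.83/45.5 = 0.018242
z = 80.0 * 45.5 = 3640.0
uz = 3640.0 * sqrt(0.013125^2 + 0.018242^2) = 81.801

81.801


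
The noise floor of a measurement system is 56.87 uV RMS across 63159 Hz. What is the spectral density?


Noise spectral density = Vrms / sqrt(BW).
NSD = 56.87 / sqrt(63159)
NSD = 56.87 / 251.3145
NSD = 0.2263 uV/sqrt(Hz)

0.2263 uV/sqrt(Hz)


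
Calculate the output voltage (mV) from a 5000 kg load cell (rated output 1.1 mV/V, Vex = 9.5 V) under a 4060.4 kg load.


Vout = rated_output * Vex * (load / capacity).
Vout = 1.1 * 9.5 * (4060.4 / 5000)
Vout = 1.1 * 9.5 * 0.81208
Vout = 8.486 mV

8.486 mV


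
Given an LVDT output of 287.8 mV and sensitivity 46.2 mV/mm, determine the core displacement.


Displacement = Vout / sensitivity.
d = 287.8 / 46.2
d = 6.229 mm

6.229 mm


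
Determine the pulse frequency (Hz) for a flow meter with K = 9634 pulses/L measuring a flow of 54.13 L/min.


Frequency = K * Q / 60 (converting L/min to L/s).
f = 9634 * 54.13 / 60
f = 521488.42 / 60
f = 8691.47 Hz

8691.47 Hz


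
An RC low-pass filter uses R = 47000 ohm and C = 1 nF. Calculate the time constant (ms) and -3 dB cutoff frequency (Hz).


Time constant: tau = R * C.
tau = 47000 * 1.00e-09 = 4.7e-05 s
tau = 0.047 ms
Cutoff frequency: fc = 1 / (2*pi*R*C).
fc = 1 / (2*pi*4.7e-05) = 3386.28 Hz

tau = 0.047 ms, fc = 3386.28 Hz


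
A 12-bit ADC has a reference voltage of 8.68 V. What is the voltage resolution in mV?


The resolution (LSB) of an ADC is Vref / 2^n.
LSB = 8.68 / 2^12
LSB = 8.68 / 4096
LSB = 0.00211914 V = 2.11914062 mV

2.11914062 mV


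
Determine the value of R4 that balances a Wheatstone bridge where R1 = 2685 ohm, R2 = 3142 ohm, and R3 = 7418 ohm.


At balance: R1*R4 = R2*R3, so R4 = R2*R3/R1.
R4 = 3142 * 7418 / 2685
R4 = 23307356 / 2685
R4 = 8680.58 ohm

8680.58 ohm


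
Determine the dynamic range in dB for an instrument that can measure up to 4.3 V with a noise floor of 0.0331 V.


Dynamic range = 20 * log10(Vmax / Vnoise).
DR = 20 * log10(4.3 / 0.0331)
DR = 20 * log10(129.91)
DR = 42.27 dB

42.27 dB


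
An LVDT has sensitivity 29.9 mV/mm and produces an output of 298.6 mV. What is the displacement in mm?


Displacement = Vout / sensitivity.
d = 298.6 / 29.9
d = 9.987 mm

9.987 mm


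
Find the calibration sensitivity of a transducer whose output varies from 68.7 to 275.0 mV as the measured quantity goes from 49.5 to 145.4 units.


Sensitivity = (y2 - y1) / (x2 - x1).
S = (275.0 - 68.7) / (145.4 - 49.5)
S = 206.3 / 95.9
S = 2.1512 mV/unit

2.1512 mV/unit


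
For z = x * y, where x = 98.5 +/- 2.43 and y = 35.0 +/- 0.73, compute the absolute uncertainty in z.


For a product z = x*y, the relative uncertainty is:
uz/z = sqrt((ux/x)^2 + (uy/y)^2)
Relative uncertainties: ux/x = 2.43/98.5 = 0.02467
uy/y = 0.73/35.0 = 0.020857
z = 98.5 * 35.0 = 3447.5
uz = 3447.5 * sqrt(0.02467^2 + 0.020857^2) = 111.372

111.372


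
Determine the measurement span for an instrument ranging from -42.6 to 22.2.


Span = upper range - lower range.
Span = 22.2 - (-42.6)
Span = 64.8

64.8


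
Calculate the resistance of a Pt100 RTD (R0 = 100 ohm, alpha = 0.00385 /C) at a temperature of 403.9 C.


The RTD equation: Rt = R0 * (1 + alpha * T).
Rt = 100 * (1 + 0.00385 * 403.9)
Rt = 100 * (1 + 1.555015)
Rt = 100 * 2.555015
Rt = 255.501 ohm

255.501 ohm


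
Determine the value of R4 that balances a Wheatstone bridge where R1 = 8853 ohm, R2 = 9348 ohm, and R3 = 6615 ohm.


At balance: R1*R4 = R2*R3, so R4 = R2*R3/R1.
R4 = 9348 * 6615 / 8853
R4 = 61837020 / 8853
R4 = 6984.87 ohm

6984.87 ohm


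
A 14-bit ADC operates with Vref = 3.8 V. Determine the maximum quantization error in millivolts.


The maximum quantization error is +/- LSB/2.
LSB = Vref / 2^n = 3.8 / 16384 = 0.00023193 V
Max error = LSB / 2 = 0.00023193 / 2 = 0.00011597 V
Max error = 0.116 mV

0.116 mV


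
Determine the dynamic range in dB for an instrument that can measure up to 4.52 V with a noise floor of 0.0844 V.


Dynamic range = 20 * log10(Vmax / Vnoise).
DR = 20 * log10(4.52 / 0.0844)
DR = 20 * log10(53.55)
DR = 34.58 dB

34.58 dB


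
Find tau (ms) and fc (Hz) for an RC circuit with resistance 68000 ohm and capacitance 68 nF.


Time constant: tau = R * C.
tau = 68000 * 6.80e-08 = 0.004624 s
tau = 4.624 ms
Cutoff frequency: fc = 1 / (2*pi*R*C).
fc = 1 / (2*pi*0.004624) = 34.42 Hz

tau = 4.624 ms, fc = 34.42 Hz


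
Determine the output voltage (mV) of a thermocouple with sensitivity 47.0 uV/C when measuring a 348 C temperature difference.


The thermocouple output V = sensitivity * dT.
V = 47.0 uV/C * 348 C
V = 16356.0 uV
V = 16.356 mV

16.356 mV


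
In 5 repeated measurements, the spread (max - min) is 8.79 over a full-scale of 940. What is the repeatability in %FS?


Repeatability = (spread / full scale) * 100%.
R = (8.79 / 940) * 100
R = 0.935 %FS

0.935 %FS


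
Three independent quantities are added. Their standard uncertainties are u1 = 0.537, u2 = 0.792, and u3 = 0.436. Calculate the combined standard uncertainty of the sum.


For a sum of independent quantities, uc = sqrt(u1^2 + u2^2 + u3^2).
uc = sqrt(0.537^2 + 0.792^2 + 0.436^2)
uc = sqrt(0.288369 + 0.627264 + 0.190096)
uc = 1.0515

1.0515


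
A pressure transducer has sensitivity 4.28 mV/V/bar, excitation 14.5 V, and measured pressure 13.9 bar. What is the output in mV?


Output = sensitivity * Vex * P.
Vout = 4.28 * 14.5 * 13.9
Vout = 62.06 * 13.9
Vout = 862.63 mV

862.63 mV


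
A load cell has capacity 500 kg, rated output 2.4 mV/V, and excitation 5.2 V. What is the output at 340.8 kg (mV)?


Vout = rated_output * Vex * (load / capacity).
Vout = 2.4 * 5.2 * (340.8 / 500)
Vout = 2.4 * 5.2 * 0.6816
Vout = 8.506 mV

8.506 mV


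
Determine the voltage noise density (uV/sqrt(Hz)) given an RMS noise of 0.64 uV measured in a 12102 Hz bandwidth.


Noise spectral density = Vrms / sqrt(BW).
NSD = 0.64 / sqrt(12102)
NSD = 0.64 / 110.0091
NSD = 0.0058 uV/sqrt(Hz)

0.0058 uV/sqrt(Hz)


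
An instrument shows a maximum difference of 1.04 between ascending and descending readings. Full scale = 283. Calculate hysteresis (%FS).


Hysteresis = (max difference / full scale) * 100%.
H = (1.04 / 283) * 100
H = 0.367 %FS

0.367 %FS


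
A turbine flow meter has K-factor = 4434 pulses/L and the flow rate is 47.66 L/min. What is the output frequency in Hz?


Frequency = K * Q / 60 (converting L/min to L/s).
f = 4434 * 47.66 / 60
f = 211324.44 / 60
f = 3522.07 Hz

3522.07 Hz


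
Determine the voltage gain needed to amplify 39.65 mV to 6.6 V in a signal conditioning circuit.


Gain = Vout / Vin (converting to same units).
G = 6.6 V / 39.65 mV
G = 6600.0 mV / 39.65 mV
G = 166.46

166.46


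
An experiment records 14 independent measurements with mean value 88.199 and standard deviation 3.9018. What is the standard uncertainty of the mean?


The standard uncertainty for Type A evaluation is u = s / sqrt(n).
u = 3.9018 / sqrt(14)
u = 3.9018 / 3.7417
u = 1.0428

1.0428


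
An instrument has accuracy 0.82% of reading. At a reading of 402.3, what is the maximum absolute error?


Absolute error = (accuracy% / 100) * reading.
Error = (0.82 / 100) * 402.3
Error = 0.0082 * 402.3
Error = 3.2989

3.2989


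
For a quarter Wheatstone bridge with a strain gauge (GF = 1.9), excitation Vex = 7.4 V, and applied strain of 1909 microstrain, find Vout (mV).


Quarter bridge output: Vout = (GF * epsilon * Vex) / 4.
Vout = (1.9 * 1909e-6 * 7.4) / 4
Vout = 0.02684054 / 4 V
Vout = 0.00671013 V = 6.7101 mV

6.7101 mV


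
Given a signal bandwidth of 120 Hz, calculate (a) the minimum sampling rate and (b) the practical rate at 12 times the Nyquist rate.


By Nyquist theorem, fs_min = 2 * fmax.
fs_min = 2 * 120 = 240 Hz
Practical rate = 12 * fs_min = 12 * 240 = 2880 Hz

fs_min = 240 Hz, fs_practical = 2880 Hz


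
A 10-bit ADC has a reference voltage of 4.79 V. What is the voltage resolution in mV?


The resolution (LSB) of an ADC is Vref / 2^n.
LSB = 4.79 / 2^10
LSB = 4.79 / 1024
LSB = 0.00467773 V = 4.67773438 mV

4.67773438 mV


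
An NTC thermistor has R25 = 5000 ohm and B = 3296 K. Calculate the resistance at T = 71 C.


NTC thermistor equation: Rt = R25 * exp(B * (1/T - 1/T25)).
T in Kelvin: 344.15 K, T25 = 298.15 K
1/T - 1/T25 = 1/344.15 - 1/298.15 = -0.00044831
B * (1/T - 1/T25) = 3296 * -0.00044831 = -1.4776
Rt = 5000 * exp(-1.4776) = 1140.9 ohm

1140.9 ohm


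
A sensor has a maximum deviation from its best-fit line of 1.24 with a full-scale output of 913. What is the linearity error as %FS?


Linearity error = (max deviation / full scale) * 100%.
Linearity = (1.24 / 913) * 100
Linearity = 0.136 %FS

0.136 %FS


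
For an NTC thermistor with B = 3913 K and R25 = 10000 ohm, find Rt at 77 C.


NTC thermistor equation: Rt = R25 * exp(B * (1/T - 1/T25)).
T in Kelvin: 350.15 K, T25 = 298.15 K
1/T - 1/T25 = 1/350.15 - 1/298.15 = -0.0004981
B * (1/T - 1/T25) = 3913 * -0.0004981 = -1.9491
Rt = 10000 * exp(-1.9491) = 1424.1 ohm

1424.1 ohm


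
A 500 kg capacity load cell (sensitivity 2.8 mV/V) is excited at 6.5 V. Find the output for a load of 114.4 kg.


Vout = rated_output * Vex * (load / capacity).
Vout = 2.8 * 6.5 * (114.4 / 500)
Vout = 2.8 * 6.5 * 0.2288
Vout = 4.164 mV

4.164 mV


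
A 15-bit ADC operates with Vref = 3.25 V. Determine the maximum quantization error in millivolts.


The maximum quantization error is +/- LSB/2.
LSB = Vref / 2^n = 3.25 / 32768 = 9.918e-05 V
Max error = LSB / 2 = 9.918e-05 / 2 = 4.959e-05 V
Max error = 0.0496 mV

0.0496 mV


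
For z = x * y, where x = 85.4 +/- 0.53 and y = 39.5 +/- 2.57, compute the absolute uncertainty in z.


For a product z = x*y, the relative uncertainty is:
uz/z = sqrt((ux/x)^2 + (uy/y)^2)
Relative uncertainties: ux/x = 0.53/85.4 = 0.006206
uy/y = 2.57/39.5 = 0.065063
z = 85.4 * 39.5 = 3373.3
uz = 3373.3 * sqrt(0.006206^2 + 0.065063^2) = 220.474

220.474


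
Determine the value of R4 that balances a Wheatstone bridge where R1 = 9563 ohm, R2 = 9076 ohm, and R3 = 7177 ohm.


At balance: R1*R4 = R2*R3, so R4 = R2*R3/R1.
R4 = 9076 * 7177 / 9563
R4 = 65138452 / 9563
R4 = 6811.51 ohm

6811.51 ohm


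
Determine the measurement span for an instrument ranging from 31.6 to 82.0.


Span = upper range - lower range.
Span = 82.0 - (31.6)
Span = 50.4

50.4


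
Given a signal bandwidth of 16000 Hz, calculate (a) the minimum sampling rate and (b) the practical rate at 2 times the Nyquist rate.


By Nyquist theorem, fs_min = 2 * fmax.
fs_min = 2 * 16000 = 32000 Hz
Practical rate = 2 * fs_min = 2 * 32000 = 64000 Hz

fs_min = 32000 Hz, fs_practical = 64000 Hz


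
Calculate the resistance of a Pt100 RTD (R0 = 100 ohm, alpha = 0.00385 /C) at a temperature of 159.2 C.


The RTD equation: Rt = R0 * (1 + alpha * T).
Rt = 100 * (1 + 0.00385 * 159.2)
Rt = 100 * (1 + 0.61292)
Rt = 100 * 1.61292
Rt = 161.292 ohm

161.292 ohm


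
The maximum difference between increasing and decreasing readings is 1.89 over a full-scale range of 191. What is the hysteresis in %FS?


Hysteresis = (max difference / full scale) * 100%.
H = (1.89 / 191) * 100
H = 0.99 %FS

0.99 %FS


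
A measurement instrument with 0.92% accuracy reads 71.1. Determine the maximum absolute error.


Absolute error = (accuracy% / 100) * reading.
Error = (0.92 / 100) * 71.1
Error = 0.0092 * 71.1
Error = 0.6541

0.6541


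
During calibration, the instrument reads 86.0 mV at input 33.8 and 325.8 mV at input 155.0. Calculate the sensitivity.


Sensitivity = (y2 - y1) / (x2 - x1).
S = (325.8 - 86.0) / (155.0 - 33.8)
S = 239.8 / 121.2
S = 1.9785 mV/unit

1.9785 mV/unit


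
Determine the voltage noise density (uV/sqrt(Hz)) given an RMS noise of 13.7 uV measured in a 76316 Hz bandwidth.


Noise spectral density = Vrms / sqrt(BW).
NSD = 13.7 / sqrt(76316)
NSD = 13.7 / 276.2535
NSD = 0.0496 uV/sqrt(Hz)

0.0496 uV/sqrt(Hz)


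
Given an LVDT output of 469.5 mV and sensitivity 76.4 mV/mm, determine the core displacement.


Displacement = Vout / sensitivity.
d = 469.5 / 76.4
d = 6.145 mm

6.145 mm


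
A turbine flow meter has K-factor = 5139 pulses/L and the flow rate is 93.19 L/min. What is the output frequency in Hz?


Frequency = K * Q / 60 (converting L/min to L/s).
f = 5139 * 93.19 / 60
f = 478903.41 / 60
f = 7981.72 Hz

7981.72 Hz


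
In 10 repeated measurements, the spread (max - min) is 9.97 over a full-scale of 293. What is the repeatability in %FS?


Repeatability = (spread / full scale) * 100%.
R = (9.97 / 293) * 100
R = 3.403 %FS

3.403 %FS


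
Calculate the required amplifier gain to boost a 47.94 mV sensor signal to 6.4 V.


Gain = Vout / Vin (converting to same units).
G = 6.4 V / 47.94 mV
G = 6400.0 mV / 47.94 mV
G = 133.5

133.5


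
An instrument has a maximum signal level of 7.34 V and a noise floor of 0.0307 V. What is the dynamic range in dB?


Dynamic range = 20 * log10(Vmax / Vnoise).
DR = 20 * log10(7.34 / 0.0307)
DR = 20 * log10(239.09)
DR = 47.57 dB

47.57 dB


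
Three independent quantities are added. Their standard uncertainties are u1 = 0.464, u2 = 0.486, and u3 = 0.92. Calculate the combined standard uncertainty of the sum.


For a sum of independent quantities, uc = sqrt(u1^2 + u2^2 + u3^2).
uc = sqrt(0.464^2 + 0.486^2 + 0.92^2)
uc = sqrt(0.215296 + 0.236196 + 0.8464)
uc = 1.1393

1.1393


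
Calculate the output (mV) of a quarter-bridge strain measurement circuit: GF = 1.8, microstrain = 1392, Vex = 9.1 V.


Quarter bridge output: Vout = (GF * epsilon * Vex) / 4.
Vout = (1.8 * 1392e-6 * 9.1) / 4
Vout = 0.02280096 / 4 V
Vout = 0.00570024 V = 5.7002 mV

5.7002 mV


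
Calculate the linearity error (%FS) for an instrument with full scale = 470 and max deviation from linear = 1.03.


Linearity error = (max deviation / full scale) * 100%.
Linearity = (1.03 / 470) * 100
Linearity = 0.219 %FS

0.219 %FS


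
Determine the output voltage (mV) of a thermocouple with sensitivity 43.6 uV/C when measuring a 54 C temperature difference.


The thermocouple output V = sensitivity * dT.
V = 43.6 uV/C * 54 C
V = 2354.4 uV
V = 2.354 mV

2.354 mV


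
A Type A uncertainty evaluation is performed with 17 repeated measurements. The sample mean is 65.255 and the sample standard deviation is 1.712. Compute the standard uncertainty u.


The standard uncertainty for Type A evaluation is u = s / sqrt(n).
u = 1.712 / sqrt(17)
u = 1.712 / 4.1231
u = 0.4152

0.4152


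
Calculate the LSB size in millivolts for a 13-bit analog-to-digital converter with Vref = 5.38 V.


The resolution (LSB) of an ADC is Vref / 2^n.
LSB = 5.38 / 2^13
LSB = 5.38 / 8192
LSB = 0.00065674 V = 0.65673828 mV

0.65673828 mV


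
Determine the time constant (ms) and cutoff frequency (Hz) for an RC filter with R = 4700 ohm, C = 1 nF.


Time constant: tau = R * C.
tau = 4700 * 1.00e-09 = 4.7e-06 s
tau = 0.0047 ms
Cutoff frequency: fc = 1 / (2*pi*R*C).
fc = 1 / (2*pi*4.7e-06) = 33862.75 Hz

tau = 0.0047 ms, fc = 33862.75 Hz


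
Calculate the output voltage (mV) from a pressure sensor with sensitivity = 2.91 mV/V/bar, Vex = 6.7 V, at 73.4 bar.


Output = sensitivity * Vex * P.
Vout = 2.91 * 6.7 * 73.4
Vout = 19.497 * 73.4
Vout = 1431.08 mV

1431.08 mV


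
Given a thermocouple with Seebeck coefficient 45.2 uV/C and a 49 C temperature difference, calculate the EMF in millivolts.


The thermocouple output V = sensitivity * dT.
V = 45.2 uV/C * 49 C
V = 2214.8 uV
V = 2.215 mV

2.215 mV


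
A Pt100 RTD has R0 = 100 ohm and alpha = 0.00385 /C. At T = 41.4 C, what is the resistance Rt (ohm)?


The RTD equation: Rt = R0 * (1 + alpha * T).
Rt = 100 * (1 + 0.00385 * 41.4)
Rt = 100 * (1 + 0.15939)
Rt = 100 * 1.15939
Rt = 115.939 ohm

115.939 ohm
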